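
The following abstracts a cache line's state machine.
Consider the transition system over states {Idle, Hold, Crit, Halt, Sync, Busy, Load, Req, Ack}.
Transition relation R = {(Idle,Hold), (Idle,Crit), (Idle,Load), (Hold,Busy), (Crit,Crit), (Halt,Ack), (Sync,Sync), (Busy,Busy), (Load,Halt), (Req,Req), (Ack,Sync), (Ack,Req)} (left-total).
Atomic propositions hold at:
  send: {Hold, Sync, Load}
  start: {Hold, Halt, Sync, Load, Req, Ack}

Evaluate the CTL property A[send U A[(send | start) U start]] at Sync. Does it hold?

Sat(send | start) = {Hold, Halt, Sync, Load, Req, Ack}
A[(send | start) U start]: least fixpoint, start Z0 = Sat(start) = {Hold, Halt, Sync, Load, Req, Ack}, add states in Sat(send | start) with every successor in Z. Already a fixed point.
Sat(A[(send | start) U start]) = {Hold, Halt, Sync, Load, Req, Ack}
A[send U A[(send | start) U start]]: least fixpoint, start Z0 = Sat(A[(send | start) U start]) = {Hold, Halt, Sync, Load, Req, Ack}, add states in Sat(send) with every successor in Z. Already a fixed point.
Sat(A[send U A[(send | start) U start]]) = {Hold, Halt, Sync, Load, Req, Ack}
Sync ∈ Sat(A[send U A[(send | start) U start]]) = {Hold, Halt, Sync, Load, Req, Ack}, so the formula holds at Sync.

Yes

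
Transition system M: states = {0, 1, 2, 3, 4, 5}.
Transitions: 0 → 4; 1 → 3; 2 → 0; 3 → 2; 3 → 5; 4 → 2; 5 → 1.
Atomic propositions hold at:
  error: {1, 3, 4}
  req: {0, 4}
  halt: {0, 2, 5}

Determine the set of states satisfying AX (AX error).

{2, 5}

Sat(AX error) = {s : every successor in {1, 3, 4}} = {0, 1, 5}
Sat(AX (AX error)) = {s : every successor in {0, 1, 5}} = {2, 5}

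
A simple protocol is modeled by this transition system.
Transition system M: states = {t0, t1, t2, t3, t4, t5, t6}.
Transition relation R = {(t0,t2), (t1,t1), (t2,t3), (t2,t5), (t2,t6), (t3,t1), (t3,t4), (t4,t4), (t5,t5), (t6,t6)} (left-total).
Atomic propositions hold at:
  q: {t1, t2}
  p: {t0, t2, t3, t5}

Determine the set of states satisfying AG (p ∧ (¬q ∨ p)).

{t5}

Sat(¬q) = {t0, t3, t4, t5, t6}
Sat(¬q ∨ p) = {t0, t2, t3, t4, t5, t6}
Sat(p ∧ (¬q ∨ p)) = {t0, t2, t3, t5}
AG (p ∧ (¬q ∨ p)): greatest fixpoint, start Z0 = {t0, t2, t3, t5}, keep only states in Sat with every successor in Z. Z1 = {t0, t5}; Z2 = {t5}; fixed.
Sat(AG (p ∧ (¬q ∨ p))) = {t5}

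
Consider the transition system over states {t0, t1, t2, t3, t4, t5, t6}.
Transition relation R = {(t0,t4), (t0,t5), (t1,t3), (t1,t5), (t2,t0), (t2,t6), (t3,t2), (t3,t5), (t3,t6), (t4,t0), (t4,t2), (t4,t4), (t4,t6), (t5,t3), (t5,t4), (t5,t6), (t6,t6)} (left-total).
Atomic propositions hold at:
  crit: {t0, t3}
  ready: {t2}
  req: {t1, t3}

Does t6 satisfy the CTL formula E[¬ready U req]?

No

Sat(¬ready) = {t0, t1, t3, t4, t5, t6}
E[¬ready U req]: least fixpoint, start Z0 = Sat(req) = {t1, t3}, add states in Sat(¬ready) with some successor in Z. Z1 = {t1, t3, t5}; Z2 = {t0, t1, t3, t5}; Z3 = {t0, t1, t3, t4, t5}; fixed.
Sat(E[¬ready U req]) = {t0, t1, t3, t4, t5}
t6 ∉ Sat(E[¬ready U req]) = {t0, t1, t3, t4, t5}, so the formula does not hold at t6.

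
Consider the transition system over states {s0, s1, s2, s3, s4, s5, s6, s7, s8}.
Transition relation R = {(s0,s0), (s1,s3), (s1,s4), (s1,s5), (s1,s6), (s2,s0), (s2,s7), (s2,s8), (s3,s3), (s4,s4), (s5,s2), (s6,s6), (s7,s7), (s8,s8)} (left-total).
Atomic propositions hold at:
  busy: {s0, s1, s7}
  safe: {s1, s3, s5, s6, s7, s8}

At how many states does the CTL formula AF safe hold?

6

AF safe: least fixpoint, start Z0 = {s1, s3, s5, s6, s7, s8}, add states with every successor in Z. Already a fixed point.
Sat(AF safe) = {s1, s3, s5, s6, s7, s8}
|Sat(AF safe)| = |{s1, s3, s5, s6, s7, s8}| = 6.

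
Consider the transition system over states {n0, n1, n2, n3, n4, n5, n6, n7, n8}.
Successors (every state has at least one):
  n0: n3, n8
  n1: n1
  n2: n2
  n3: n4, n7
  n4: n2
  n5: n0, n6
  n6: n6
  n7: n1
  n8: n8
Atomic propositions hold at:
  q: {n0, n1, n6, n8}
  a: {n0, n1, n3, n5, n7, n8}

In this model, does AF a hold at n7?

Yes

AF a: least fixpoint, start Z0 = {n0, n1, n3, n5, n7, n8}, add states with every successor in Z. Already a fixed point.
Sat(AF a) = {n0, n1, n3, n5, n7, n8}
n7 ∈ Sat(AF a) = {n0, n1, n3, n5, n7, n8}, so the formula holds at n7.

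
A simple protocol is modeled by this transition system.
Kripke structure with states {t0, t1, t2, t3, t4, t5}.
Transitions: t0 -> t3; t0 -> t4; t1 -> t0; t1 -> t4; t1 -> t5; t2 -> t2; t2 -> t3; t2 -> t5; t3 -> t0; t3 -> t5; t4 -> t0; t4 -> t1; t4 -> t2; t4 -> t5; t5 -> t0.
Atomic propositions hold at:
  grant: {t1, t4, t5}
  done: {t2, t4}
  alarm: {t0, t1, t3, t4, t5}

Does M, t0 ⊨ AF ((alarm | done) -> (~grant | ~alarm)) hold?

Yes

Sat(alarm | done) = {t0, t1, t2, t3, t4, t5}
Sat(~grant) = {t0, t2, t3}
Sat(~alarm) = {t2}
Sat(~grant | ~alarm) = {t0, t2, t3}
Sat((alarm | done) -> (~grant | ~alarm)) = {t0, t2, t3}
AF ((alarm | done) -> (~grant | ~alarm)): least fixpoint, start Z0 = {t0, t2, t3}, add states with every successor in Z. Z1 = {t0, t2, t3, t5}; fixed.
Sat(AF ((alarm | done) -> (~grant | ~alarm))) = {t0, t2, t3, t5}
t0 ∈ Sat(AF ((alarm | done) -> (~grant | ~alarm))) = {t0, t2, t3, t5}, so the formula holds at t0.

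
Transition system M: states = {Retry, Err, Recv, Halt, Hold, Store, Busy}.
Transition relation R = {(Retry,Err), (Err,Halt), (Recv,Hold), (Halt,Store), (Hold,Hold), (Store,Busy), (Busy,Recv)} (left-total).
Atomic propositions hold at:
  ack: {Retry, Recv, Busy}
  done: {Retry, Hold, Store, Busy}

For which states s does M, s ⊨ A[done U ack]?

A[done U ack]: least fixpoint, start Z0 = Sat(ack) = {Retry, Recv, Busy}, add states in Sat(done) with every successor in Z. Z1 = {Retry, Recv, Store, Busy}; fixed.
Sat(A[done U ack]) = {Retry, Recv, Store, Busy}

{Retry, Recv, Store, Busy}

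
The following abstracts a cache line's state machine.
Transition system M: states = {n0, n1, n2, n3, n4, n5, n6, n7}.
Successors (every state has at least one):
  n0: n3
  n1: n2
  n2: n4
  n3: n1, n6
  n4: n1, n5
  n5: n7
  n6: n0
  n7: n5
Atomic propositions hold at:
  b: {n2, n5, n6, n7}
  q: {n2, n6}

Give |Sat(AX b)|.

3

Sat(AX b) = {s : every successor in {n2, n5, n6, n7}} = {n1, n5, n7}
|Sat(AX b)| = |{n1, n5, n7}| = 3.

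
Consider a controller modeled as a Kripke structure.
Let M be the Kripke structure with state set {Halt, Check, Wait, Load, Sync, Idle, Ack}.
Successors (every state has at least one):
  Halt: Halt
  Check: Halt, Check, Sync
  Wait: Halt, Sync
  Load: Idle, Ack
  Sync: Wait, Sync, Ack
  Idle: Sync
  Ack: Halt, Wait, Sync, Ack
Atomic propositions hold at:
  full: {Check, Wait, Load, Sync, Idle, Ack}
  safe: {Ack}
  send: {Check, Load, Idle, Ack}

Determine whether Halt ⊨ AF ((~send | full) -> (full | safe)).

No

Sat(~send) = {Halt, Wait, Sync}
Sat(~send | full) = {Halt, Check, Wait, Load, Sync, Idle, Ack}
Sat(full | safe) = {Check, Wait, Load, Sync, Idle, Ack}
Sat((~send | full) -> (full | safe)) = {Check, Wait, Load, Sync, Idle, Ack}
AF ((~send | full) -> (full | safe)): least fixpoint, start Z0 = {Check, Wait, Load, Sync, Idle, Ack}, add states with every successor in Z. Already a fixed point.
Sat(AF ((~send | full) -> (full | safe))) = {Check, Wait, Load, Sync, Idle, Ack}
Halt ∉ Sat(AF ((~send | full) -> (full | safe))) = {Check, Wait, Load, Sync, Idle, Ack}, so the formula does not hold at Halt.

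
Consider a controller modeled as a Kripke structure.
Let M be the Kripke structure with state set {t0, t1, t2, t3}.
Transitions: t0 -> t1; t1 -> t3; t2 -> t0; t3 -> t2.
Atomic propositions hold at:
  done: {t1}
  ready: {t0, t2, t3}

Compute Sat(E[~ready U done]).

{t1}

Sat(~ready) = {t1}
E[~ready U done]: least fixpoint, start Z0 = Sat(done) = {t1}, add states in Sat(~ready) with some successor in Z. Already a fixed point.
Sat(E[~ready U done]) = {t1}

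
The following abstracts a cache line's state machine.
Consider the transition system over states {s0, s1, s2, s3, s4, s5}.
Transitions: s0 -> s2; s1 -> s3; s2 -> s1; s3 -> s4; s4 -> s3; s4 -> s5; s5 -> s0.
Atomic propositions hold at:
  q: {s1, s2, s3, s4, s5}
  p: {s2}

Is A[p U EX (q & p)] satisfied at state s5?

No

Sat(q & p) = {s2}
Sat(EX (q & p)) = {s : some successor in {s2}} = {s0}
A[p U EX (q & p)]: least fixpoint, start Z0 = Sat(EX (q & p)) = {s0}, add states in Sat(p) with every successor in Z. Already a fixed point.
Sat(A[p U EX (q & p)]) = {s0}
s5 ∉ Sat(A[p U EX (q & p)]) = {s0}, so the formula does not hold at s5.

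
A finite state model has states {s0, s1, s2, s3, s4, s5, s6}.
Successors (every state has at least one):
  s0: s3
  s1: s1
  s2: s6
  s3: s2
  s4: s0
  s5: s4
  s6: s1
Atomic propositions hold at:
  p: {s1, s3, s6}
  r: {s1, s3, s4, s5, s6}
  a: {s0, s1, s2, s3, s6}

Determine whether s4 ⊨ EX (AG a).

AG a: greatest fixpoint, start Z0 = {s0, s1, s2, s3, s6}, keep only states in Sat with every successor in Z. Already a fixed point.
Sat(AG a) = {s0, s1, s2, s3, s6}
Sat(EX (AG a)) = {s : some successor in {s0, s1, s2, s3, s6}} = {s0, s1, s2, s3, s4, s6}
s4 ∈ Sat(EX (AG a)) = {s0, s1, s2, s3, s4, s6}, so the formula holds at s4.

Yes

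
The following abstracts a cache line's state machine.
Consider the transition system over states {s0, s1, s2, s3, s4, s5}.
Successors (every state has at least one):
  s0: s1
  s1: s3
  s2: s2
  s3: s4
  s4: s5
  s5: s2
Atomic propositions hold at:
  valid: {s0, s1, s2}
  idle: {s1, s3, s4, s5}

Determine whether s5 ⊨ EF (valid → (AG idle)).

AG idle: greatest fixpoint, start Z0 = {s1, s3, s4, s5}, keep only states in Sat with every successor in Z. Z1 = {s1, s3, s4}; Z2 = {s1, s3}; Z3 = {s1}; Z4 = ∅; fixed.
Sat(AG idle) = ∅
Sat(valid → (AG idle)) = {s3, s4, s5}
EF (valid → (AG idle)): least fixpoint, start Z0 = {s3, s4, s5}, add states with some successor in Z. Z1 = {s1, s3, s4, s5}; Z2 = {s0, s1, s3, s4, s5}; fixed.
Sat(EF (valid → (AG idle))) = {s0, s1, s3, s4, s5}
s5 ∈ Sat(EF (valid → (AG idle))) = {s0, s1, s3, s4, s5}, so the formula holds at s5.

Yes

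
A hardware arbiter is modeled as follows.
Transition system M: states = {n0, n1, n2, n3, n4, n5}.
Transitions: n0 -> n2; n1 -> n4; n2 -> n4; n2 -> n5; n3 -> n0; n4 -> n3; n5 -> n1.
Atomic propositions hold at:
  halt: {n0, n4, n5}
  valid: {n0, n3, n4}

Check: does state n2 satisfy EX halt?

Sat(EX halt) = {s : some successor in {n0, n4, n5}} = {n1, n2, n3}
n2 ∈ Sat(EX halt) = {n1, n2, n3}, so the formula holds at n2.

Yes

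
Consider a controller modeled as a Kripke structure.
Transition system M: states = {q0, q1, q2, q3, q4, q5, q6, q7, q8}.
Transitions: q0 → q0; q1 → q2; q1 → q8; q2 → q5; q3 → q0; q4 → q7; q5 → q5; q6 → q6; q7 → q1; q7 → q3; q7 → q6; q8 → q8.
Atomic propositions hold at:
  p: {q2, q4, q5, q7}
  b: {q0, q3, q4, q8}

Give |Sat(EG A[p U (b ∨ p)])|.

Sat(b ∨ p) = {q0, q2, q3, q4, q5, q7, q8}
A[p U (b ∨ p)]: least fixpoint, start Z0 = Sat((b ∨ p)) = {q0, q2, q3, q4, q5, q7, q8}, add states in Sat(p) with every successor in Z. Already a fixed point.
Sat(A[p U (b ∨ p)]) = {q0, q2, q3, q4, q5, q7, q8}
EG A[p U (b ∨ p)]: greatest fixpoint, start Z0 = {q0, q2, q3, q4, q5, q7, q8}, keep only states in Sat with some successor in Z. Already a fixed point.
Sat(EG A[p U (b ∨ p)]) = {q0, q2, q3, q4, q5, q7, q8}
|Sat(EG A[p U (b ∨ p)])| = |{q0, q2, q3, q4, q5, q7, q8}| = 7.

7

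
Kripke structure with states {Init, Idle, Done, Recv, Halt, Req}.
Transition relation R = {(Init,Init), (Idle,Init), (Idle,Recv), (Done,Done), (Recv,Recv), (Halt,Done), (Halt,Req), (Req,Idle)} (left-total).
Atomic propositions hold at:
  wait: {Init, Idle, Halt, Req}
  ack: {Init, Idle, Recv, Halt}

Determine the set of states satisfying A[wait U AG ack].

{Init, Idle, Recv, Req}

AG ack: greatest fixpoint, start Z0 = {Init, Idle, Recv, Halt}, keep only states in Sat with every successor in Z. Z1 = {Init, Idle, Recv}; fixed.
Sat(AG ack) = {Init, Idle, Recv}
A[wait U AG ack]: least fixpoint, start Z0 = Sat(AG ack) = {Init, Idle, Recv}, add states in Sat(wait) with every successor in Z. Z1 = {Init, Idle, Recv, Req}; fixed.
Sat(A[wait U AG ack]) = {Init, Idle, Recv, Req}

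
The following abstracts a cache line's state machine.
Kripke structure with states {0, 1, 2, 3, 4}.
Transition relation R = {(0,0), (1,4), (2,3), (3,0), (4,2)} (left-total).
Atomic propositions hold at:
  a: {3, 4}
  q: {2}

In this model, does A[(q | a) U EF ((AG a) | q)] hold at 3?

No

Sat(q | a) = {2, 3, 4}
AG a: greatest fixpoint, start Z0 = {3, 4}, keep only states in Sat with every successor in Z. Z1 = ∅; fixed.
Sat(AG a) = ∅
Sat((AG a) | q) = {2}
EF ((AG a) | q): least fixpoint, start Z0 = {2}, add states with some successor in Z. Z1 = {2, 4}; Z2 = {1, 2, 4}; fixed.
Sat(EF ((AG a) | q)) = {1, 2, 4}
A[(q | a) U EF ((AG a) | q)]: least fixpoint, start Z0 = Sat(EF ((AG a) | q)) = {1, 2, 4}, add states in Sat(q | a) with every successor in Z. Already a fixed point.
Sat(A[(q | a) U EF ((AG a) | q)]) = {1, 2, 4}
3 ∉ Sat(A[(q | a) U EF ((AG a) | q)]) = {1, 2, 4}, so the formula does not hold at 3.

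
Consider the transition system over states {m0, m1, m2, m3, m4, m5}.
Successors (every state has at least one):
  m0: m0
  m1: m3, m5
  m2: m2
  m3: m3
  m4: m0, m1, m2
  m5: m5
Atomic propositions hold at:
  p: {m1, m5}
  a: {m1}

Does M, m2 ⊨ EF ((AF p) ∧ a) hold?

AF p: least fixpoint, start Z0 = {m1, m5}, add states with every successor in Z. Already a fixed point.
Sat(AF p) = {m1, m5}
Sat((AF p) ∧ a) = {m1}
EF ((AF p) ∧ a): least fixpoint, start Z0 = {m1}, add states with some successor in Z. Z1 = {m1, m4}; fixed.
Sat(EF ((AF p) ∧ a)) = {m1, m4}
m2 ∉ Sat(EF ((AF p) ∧ a)) = {m1, m4}, so the formula does not hold at m2.

No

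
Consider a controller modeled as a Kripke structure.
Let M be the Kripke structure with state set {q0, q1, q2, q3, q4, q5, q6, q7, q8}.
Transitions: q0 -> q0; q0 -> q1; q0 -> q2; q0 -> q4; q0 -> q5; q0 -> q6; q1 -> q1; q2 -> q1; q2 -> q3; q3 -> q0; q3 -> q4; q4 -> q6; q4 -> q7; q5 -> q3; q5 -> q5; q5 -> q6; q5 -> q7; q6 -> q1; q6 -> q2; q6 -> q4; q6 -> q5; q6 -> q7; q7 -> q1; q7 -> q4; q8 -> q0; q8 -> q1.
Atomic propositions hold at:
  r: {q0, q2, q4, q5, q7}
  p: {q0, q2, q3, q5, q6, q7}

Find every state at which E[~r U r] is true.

Sat(~r) = {q1, q3, q6, q8}
E[~r U r]: least fixpoint, start Z0 = Sat(r) = {q0, q2, q4, q5, q7}, add states in Sat(~r) with some successor in Z. Z1 = {q0, q2, q3, q4, q5, q6, q7, q8}; fixed.
Sat(E[~r U r]) = {q0, q2, q3, q4, q5, q6, q7, q8}

{q0, q2, q3, q4, q5, q6, q7, q8}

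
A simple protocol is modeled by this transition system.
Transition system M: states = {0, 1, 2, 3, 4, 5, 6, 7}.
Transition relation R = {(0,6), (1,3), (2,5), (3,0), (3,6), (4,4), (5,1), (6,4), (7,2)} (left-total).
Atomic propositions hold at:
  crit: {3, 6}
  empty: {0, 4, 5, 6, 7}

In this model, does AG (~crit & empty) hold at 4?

Yes

Sat(~crit) = {0, 1, 2, 4, 5, 7}
Sat(~crit & empty) = {0, 4, 5, 7}
AG (~crit & empty): greatest fixpoint, start Z0 = {0, 4, 5, 7}, keep only states in Sat with every successor in Z. Z1 = {4}; fixed.
Sat(AG (~crit & empty)) = {4}
4 ∈ Sat(AG (~crit & empty)) = {4}, so the formula holds at 4.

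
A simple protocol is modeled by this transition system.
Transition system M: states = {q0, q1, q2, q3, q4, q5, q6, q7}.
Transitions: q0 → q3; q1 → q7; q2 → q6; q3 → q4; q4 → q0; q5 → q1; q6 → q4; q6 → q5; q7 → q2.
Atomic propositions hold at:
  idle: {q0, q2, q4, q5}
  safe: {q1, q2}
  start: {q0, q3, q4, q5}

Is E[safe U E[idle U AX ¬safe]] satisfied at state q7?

No

Sat(¬safe) = {q0, q3, q4, q5, q6, q7}
Sat(AX ¬safe) = {s : every successor in {q0, q3, q4, q5, q6, q7}} = {q0, q1, q2, q3, q4, q6}
E[idle U AX ¬safe]: least fixpoint, start Z0 = Sat(AX ¬safe) = {q0, q1, q2, q3, q4, q6}, add states in Sat(idle) with some successor in Z. Z1 = {q0, q1, q2, q3, q4, q5, q6}; fixed.
Sat(E[idle U AX ¬safe]) = {q0, q1, q2, q3, q4, q5, q6}
E[safe U E[idle U AX ¬safe]]: least fixpoint, start Z0 = Sat(E[idle U AX ¬safe]) = {q0, q1, q2, q3, q4, q5, q6}, add states in Sat(safe) with some successor in Z. Already a fixed point.
Sat(E[safe U E[idle U AX ¬safe]]) = {q0, q1, q2, q3, q4, q5, q6}
q7 ∉ Sat(E[safe U E[idle U AX ¬safe]]) = {q0, q1, q2, q3, q4, q5, q6}, so the formula does not hold at q7.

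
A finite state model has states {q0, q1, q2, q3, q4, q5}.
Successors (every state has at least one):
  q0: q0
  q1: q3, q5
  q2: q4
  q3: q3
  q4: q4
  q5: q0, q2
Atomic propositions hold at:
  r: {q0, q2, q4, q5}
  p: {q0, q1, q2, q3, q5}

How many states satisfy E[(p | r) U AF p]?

Sat(p | r) = {q0, q1, q2, q3, q4, q5}
AF p: least fixpoint, start Z0 = {q0, q1, q2, q3, q5}, add states with every successor in Z. Already a fixed point.
Sat(AF p) = {q0, q1, q2, q3, q5}
E[(p | r) U AF p]: least fixpoint, start Z0 = Sat(AF p) = {q0, q1, q2, q3, q5}, add states in Sat(p | r) with some successor in Z. Already a fixed point.
Sat(E[(p | r) U AF p]) = {q0, q1, q2, q3, q5}
|Sat(E[(p | r) U AF p])| = |{q0, q1, q2, q3, q5}| = 5.

5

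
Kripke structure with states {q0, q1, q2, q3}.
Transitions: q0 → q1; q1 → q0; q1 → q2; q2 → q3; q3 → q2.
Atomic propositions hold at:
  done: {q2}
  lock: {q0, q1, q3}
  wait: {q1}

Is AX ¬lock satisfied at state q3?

Sat(¬lock) = {q2}
Sat(AX ¬lock) = {s : every successor in {q2}} = {q3}
q3 ∈ Sat(AX ¬lock) = {q3}, so the formula holds at q3.

Yes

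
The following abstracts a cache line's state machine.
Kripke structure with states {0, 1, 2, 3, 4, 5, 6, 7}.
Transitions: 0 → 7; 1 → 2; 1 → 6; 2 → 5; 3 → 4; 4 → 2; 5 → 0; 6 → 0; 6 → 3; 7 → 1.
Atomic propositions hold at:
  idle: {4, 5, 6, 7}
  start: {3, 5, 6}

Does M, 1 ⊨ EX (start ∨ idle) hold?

Yes

Sat(start ∨ idle) = {3, 4, 5, 6, 7}
Sat(EX (start ∨ idle)) = {s : some successor in {3, 4, 5, 6, 7}} = {0, 1, 2, 3, 6}
1 ∈ Sat(EX (start ∨ idle)) = {0, 1, 2, 3, 6}, so the formula holds at 1.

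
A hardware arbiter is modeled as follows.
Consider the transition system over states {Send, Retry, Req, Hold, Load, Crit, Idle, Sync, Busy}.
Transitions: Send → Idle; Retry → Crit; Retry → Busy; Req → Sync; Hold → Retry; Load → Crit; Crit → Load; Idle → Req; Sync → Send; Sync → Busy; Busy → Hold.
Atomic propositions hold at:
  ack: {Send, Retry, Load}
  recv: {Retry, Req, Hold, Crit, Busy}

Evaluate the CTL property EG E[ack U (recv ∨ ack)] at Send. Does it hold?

No

Sat(recv ∨ ack) = {Send, Retry, Req, Hold, Load, Crit, Busy}
E[ack U (recv ∨ ack)]: least fixpoint, start Z0 = Sat((recv ∨ ack)) = {Send, Retry, Req, Hold, Load, Crit, Busy}, add states in Sat(ack) with some successor in Z. Already a fixed point.
Sat(E[ack U (recv ∨ ack)]) = {Send, Retry, Req, Hold, Load, Crit, Busy}
EG E[ack U (recv ∨ ack)]: greatest fixpoint, start Z0 = {Send, Retry, Req, Hold, Load, Crit, Busy}, keep only states in Sat with some successor in Z. Z1 = {Retry, Hold, Load, Crit, Busy}; fixed.
Sat(EG E[ack U (recv ∨ ack)]) = {Retry, Hold, Load, Crit, Busy}
Send ∉ Sat(EG E[ack U (recv ∨ ack)]) = {Retry, Hold, Load, Crit, Busy}, so the formula does not hold at Send.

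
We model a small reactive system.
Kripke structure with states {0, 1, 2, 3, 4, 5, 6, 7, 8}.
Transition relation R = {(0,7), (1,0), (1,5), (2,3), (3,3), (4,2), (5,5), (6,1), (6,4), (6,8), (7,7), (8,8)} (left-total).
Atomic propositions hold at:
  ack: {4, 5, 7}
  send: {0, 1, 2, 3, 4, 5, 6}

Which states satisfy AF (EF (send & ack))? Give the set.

Sat(send & ack) = {4, 5}
EF (send & ack): least fixpoint, start Z0 = {4, 5}, add states with some successor in Z. Z1 = {1, 4, 5, 6}; fixed.
Sat(EF (send & ack)) = {1, 4, 5, 6}
AF (EF (send & ack)): least fixpoint, start Z0 = {1, 4, 5, 6}, add states with every successor in Z. Already a fixed point.
Sat(AF (EF (send & ack))) = {1, 4, 5, 6}

{1, 4, 5, 6}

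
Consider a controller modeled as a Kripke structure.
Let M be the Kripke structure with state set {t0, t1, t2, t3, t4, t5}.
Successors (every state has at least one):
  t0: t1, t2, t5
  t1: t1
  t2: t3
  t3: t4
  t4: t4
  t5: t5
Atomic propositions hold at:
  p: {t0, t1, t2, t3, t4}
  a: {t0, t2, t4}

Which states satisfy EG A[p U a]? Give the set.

A[p U a]: least fixpoint, start Z0 = Sat(a) = {t0, t2, t4}, add states in Sat(p) with every successor in Z. Z1 = {t0, t2, t3, t4}; fixed.
Sat(A[p U a]) = {t0, t2, t3, t4}
EG A[p U a]: greatest fixpoint, start Z0 = {t0, t2, t3, t4}, keep only states in Sat with some successor in Z. Already a fixed point.
Sat(EG A[p U a]) = {t0, t2, t3, t4}

{t0, t2, t3, t4}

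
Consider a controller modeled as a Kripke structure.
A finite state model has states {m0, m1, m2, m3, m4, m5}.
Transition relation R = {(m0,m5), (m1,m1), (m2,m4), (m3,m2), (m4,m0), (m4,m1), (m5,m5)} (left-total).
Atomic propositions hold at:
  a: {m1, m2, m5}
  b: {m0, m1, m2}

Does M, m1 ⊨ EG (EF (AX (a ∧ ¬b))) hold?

No

Sat(¬b) = {m3, m4, m5}
Sat(a ∧ ¬b) = {m5}
Sat(AX (a ∧ ¬b)) = {s : every successor in {m5}} = {m0, m5}
EF (AX (a ∧ ¬b)): least fixpoint, start Z0 = {m0, m5}, add states with some successor in Z. Z1 = {m0, m4, m5}; Z2 = {m0, m2, m4, m5}; Z3 = {m0, m2, m3, m4, m5}; fixed.
Sat(EF (AX (a ∧ ¬b))) = {m0, m2, m3, m4, m5}
EG (EF (AX (a ∧ ¬b))): greatest fixpoint, start Z0 = {m0, m2, m3, m4, m5}, keep only states in Sat with some successor in Z. Already a fixed point.
Sat(EG (EF (AX (a ∧ ¬b)))) = {m0, m2, m3, m4, m5}
m1 ∉ Sat(EG (EF (AX (a ∧ ¬b)))) = {m0, m2, m3, m4, m5}, so the formula does not hold at m1.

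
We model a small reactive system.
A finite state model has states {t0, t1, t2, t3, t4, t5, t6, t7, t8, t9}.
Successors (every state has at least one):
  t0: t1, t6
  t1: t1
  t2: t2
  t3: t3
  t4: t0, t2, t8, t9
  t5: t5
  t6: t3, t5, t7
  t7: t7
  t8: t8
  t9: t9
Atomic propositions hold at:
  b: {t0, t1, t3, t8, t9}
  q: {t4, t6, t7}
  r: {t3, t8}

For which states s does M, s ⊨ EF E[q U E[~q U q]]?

Sat(~q) = {t0, t1, t2, t3, t5, t8, t9}
E[~q U q]: least fixpoint, start Z0 = Sat(q) = {t4, t6, t7}, add states in Sat(~q) with some successor in Z. Z1 = {t0, t4, t6, t7}; fixed.
Sat(E[~q U q]) = {t0, t4, t6, t7}
E[q U E[~q U q]]: least fixpoint, start Z0 = Sat(E[~q U q]) = {t0, t4, t6, t7}, add states in Sat(q) with some successor in Z. Already a fixed point.
Sat(E[q U E[~q U q]]) = {t0, t4, t6, t7}
EF E[q U E[~q U q]]: least fixpoint, start Z0 = {t0, t4, t6, t7}, add states with some successor in Z. Already a fixed point.
Sat(EF E[q U E[~q U q]]) = {t0, t4, t6, t7}

{t0, t4, t6, t7}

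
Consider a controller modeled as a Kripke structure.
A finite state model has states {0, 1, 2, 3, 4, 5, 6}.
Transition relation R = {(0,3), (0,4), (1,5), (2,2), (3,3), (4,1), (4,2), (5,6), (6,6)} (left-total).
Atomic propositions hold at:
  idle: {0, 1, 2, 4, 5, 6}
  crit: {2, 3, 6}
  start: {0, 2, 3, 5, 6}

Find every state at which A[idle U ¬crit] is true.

Sat(¬crit) = {0, 1, 4, 5}
A[idle U ¬crit]: least fixpoint, start Z0 = Sat(¬crit) = {0, 1, 4, 5}, add states in Sat(idle) with every successor in Z. Already a fixed point.
Sat(A[idle U ¬crit]) = {0, 1, 4, 5}

{0, 1, 4, 5}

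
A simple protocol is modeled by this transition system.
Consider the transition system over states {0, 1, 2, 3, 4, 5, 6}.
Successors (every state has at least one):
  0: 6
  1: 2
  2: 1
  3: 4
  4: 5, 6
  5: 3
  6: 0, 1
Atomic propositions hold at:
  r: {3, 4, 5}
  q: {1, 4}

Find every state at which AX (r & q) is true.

Sat(r & q) = {4}
Sat(AX (r & q)) = {s : every successor in {4}} = {3}

{3}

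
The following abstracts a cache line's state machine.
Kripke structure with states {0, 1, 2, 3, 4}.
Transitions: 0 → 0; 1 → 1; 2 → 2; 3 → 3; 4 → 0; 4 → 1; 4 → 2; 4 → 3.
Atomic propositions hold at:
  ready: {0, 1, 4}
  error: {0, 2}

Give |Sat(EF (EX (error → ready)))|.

4

Sat(error → ready) = {0, 1, 3, 4}
Sat(EX (error → ready)) = {s : some successor in {0, 1, 3, 4}} = {0, 1, 3, 4}
EF (EX (error → ready)): least fixpoint, start Z0 = {0, 1, 3, 4}, add states with some successor in Z. Already a fixed point.
Sat(EF (EX (error → ready))) = {0, 1, 3, 4}
|Sat(EF (EX (error → ready)))| = |{0, 1, 3, 4}| = 4.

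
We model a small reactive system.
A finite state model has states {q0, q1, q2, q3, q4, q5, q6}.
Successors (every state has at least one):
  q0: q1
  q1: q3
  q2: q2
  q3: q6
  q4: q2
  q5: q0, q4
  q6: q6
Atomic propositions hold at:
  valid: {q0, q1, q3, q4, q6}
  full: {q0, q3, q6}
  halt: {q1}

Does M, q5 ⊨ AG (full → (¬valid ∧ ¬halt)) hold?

No

Sat(¬valid) = {q2, q5}
Sat(¬halt) = {q0, q2, q3, q4, q5, q6}
Sat(¬valid ∧ ¬halt) = {q2, q5}
Sat(full → (¬valid ∧ ¬halt)) = {q1, q2, q4, q5}
AG (full → (¬valid ∧ ¬halt)): greatest fixpoint, start Z0 = {q1, q2, q4, q5}, keep only states in Sat with every successor in Z. Z1 = {q2, q4}; fixed.
Sat(AG (full → (¬valid ∧ ¬halt))) = {q2, q4}
q5 ∉ Sat(AG (full → (¬valid ∧ ¬halt))) = {q2, q4}, so the formula does not hold at q5.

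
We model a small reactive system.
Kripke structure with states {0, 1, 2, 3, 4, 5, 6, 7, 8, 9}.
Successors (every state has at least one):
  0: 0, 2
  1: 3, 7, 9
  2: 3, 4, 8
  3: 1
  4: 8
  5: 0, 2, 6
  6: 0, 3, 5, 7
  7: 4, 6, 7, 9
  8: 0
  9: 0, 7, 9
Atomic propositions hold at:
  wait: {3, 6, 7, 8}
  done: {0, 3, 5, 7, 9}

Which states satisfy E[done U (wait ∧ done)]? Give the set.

Sat(wait ∧ done) = {3, 7}
E[done U (wait ∧ done)]: least fixpoint, start Z0 = Sat((wait ∧ done)) = {3, 7}, add states in Sat(done) with some successor in Z. Z1 = {3, 7, 9}; fixed.
Sat(E[done U (wait ∧ done)]) = {3, 7, 9}

{3, 7, 9}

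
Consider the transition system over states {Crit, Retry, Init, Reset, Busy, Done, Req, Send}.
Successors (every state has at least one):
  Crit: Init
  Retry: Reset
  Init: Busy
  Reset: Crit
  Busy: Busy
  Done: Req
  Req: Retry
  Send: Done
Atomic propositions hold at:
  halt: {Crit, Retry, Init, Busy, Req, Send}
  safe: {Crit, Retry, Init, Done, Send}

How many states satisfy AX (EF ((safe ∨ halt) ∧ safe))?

6

Sat(safe ∨ halt) = {Crit, Retry, Init, Busy, Done, Req, Send}
Sat((safe ∨ halt) ∧ safe) = {Crit, Retry, Init, Done, Send}
EF ((safe ∨ halt) ∧ safe): least fixpoint, start Z0 = {Crit, Retry, Init, Done, Send}, add states with some successor in Z. Z1 = {Crit, Retry, Init, Reset, Done, Req, Send}; fixed.
Sat(EF ((safe ∨ halt) ∧ safe)) = {Crit, Retry, Init, Reset, Done, Req, Send}
Sat(AX (EF ((safe ∨ halt) ∧ safe))) = {s : every successor in {Crit, Retry, Init, Reset, Done, Req, Send}} = {Crit, Retry, Reset, Done, Req, Send}
|Sat(AX (EF ((safe ∨ halt) ∧ safe)))| = |{Crit, Retry, Reset, Done, Req, Send}| = 6.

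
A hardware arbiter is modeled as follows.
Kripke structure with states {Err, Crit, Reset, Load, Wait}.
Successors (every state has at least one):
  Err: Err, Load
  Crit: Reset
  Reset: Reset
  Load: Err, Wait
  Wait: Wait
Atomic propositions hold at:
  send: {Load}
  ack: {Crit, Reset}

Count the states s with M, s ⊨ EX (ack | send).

Sat(ack | send) = {Crit, Reset, Load}
Sat(EX (ack | send)) = {s : some successor in {Crit, Reset, Load}} = {Err, Crit, Reset}
|Sat(EX (ack | send))| = |{Err, Crit, Reset}| = 3.

3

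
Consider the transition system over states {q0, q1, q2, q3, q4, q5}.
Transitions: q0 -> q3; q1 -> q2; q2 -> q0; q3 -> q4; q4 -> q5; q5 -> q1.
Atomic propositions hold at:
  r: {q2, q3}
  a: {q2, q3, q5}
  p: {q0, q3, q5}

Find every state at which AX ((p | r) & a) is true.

Sat(p | r) = {q0, q2, q3, q5}
Sat((p | r) & a) = {q2, q3, q5}
Sat(AX ((p | r) & a)) = {s : every successor in {q2, q3, q5}} = {q0, q1, q4}

{q0, q1, q4}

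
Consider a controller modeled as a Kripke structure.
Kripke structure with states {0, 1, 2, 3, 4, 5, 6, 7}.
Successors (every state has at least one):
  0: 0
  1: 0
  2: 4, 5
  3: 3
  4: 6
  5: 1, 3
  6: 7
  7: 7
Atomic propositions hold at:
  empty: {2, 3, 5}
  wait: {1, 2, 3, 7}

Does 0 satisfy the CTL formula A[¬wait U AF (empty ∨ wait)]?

No

Sat(¬wait) = {0, 4, 5, 6}
Sat(empty ∨ wait) = {1, 2, 3, 5, 7}
AF (empty ∨ wait): least fixpoint, start Z0 = {1, 2, 3, 5, 7}, add states with every successor in Z. Z1 = {1, 2, 3, 5, 6, 7}; Z2 = {1, 2, 3, 4, 5, 6, 7}; fixed.
Sat(AF (empty ∨ wait)) = {1, 2, 3, 4, 5, 6, 7}
A[¬wait U AF (empty ∨ wait)]: least fixpoint, start Z0 = Sat(AF (empty ∨ wait)) = {1, 2, 3, 4, 5, 6, 7}, add states in Sat(¬wait) with every successor in Z. Already a fixed point.
Sat(A[¬wait U AF (empty ∨ wait)]) = {1, 2, 3, 4, 5, 6, 7}
0 ∉ Sat(A[¬wait U AF (empty ∨ wait)]) = {1, 2, 3, 4, 5, 6, 7}, so the formula does not hold at 0.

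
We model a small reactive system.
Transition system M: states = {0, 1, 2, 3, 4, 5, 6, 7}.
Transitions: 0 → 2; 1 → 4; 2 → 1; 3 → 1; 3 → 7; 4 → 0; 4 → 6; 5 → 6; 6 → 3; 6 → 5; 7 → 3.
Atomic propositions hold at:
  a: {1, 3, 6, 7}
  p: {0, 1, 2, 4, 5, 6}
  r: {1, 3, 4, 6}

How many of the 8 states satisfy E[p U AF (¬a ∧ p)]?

Sat(¬a) = {0, 2, 4, 5}
Sat(¬a ∧ p) = {0, 2, 4, 5}
AF (¬a ∧ p): least fixpoint, start Z0 = {0, 2, 4, 5}, add states with every successor in Z. Z1 = {0, 1, 2, 4, 5}; fixed.
Sat(AF (¬a ∧ p)) = {0, 1, 2, 4, 5}
E[p U AF (¬a ∧ p)]: least fixpoint, start Z0 = Sat(AF (¬a ∧ p)) = {0, 1, 2, 4, 5}, add states in Sat(p) with some successor in Z. Z1 = {0, 1, 2, 4, 5, 6}; fixed.
Sat(E[p U AF (¬a ∧ p)]) = {0, 1, 2, 4, 5, 6}
|Sat(E[p U AF (¬a ∧ p)])| = |{0, 1, 2, 4, 5, 6}| = 6.

6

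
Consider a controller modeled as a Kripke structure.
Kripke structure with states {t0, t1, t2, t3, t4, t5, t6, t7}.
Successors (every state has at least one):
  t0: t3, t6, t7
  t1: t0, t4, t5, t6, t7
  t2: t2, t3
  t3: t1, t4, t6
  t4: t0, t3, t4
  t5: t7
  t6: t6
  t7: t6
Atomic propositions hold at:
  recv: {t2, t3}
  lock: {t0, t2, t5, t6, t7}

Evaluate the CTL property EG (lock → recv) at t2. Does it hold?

Yes

Sat(lock → recv) = {t1, t2, t3, t4}
EG (lock → recv): greatest fixpoint, start Z0 = {t1, t2, t3, t4}, keep only states in Sat with some successor in Z. Already a fixed point.
Sat(EG (lock → recv)) = {t1, t2, t3, t4}
t2 ∈ Sat(EG (lock → recv)) = {t1, t2, t3, t4}, so the formula holds at t2.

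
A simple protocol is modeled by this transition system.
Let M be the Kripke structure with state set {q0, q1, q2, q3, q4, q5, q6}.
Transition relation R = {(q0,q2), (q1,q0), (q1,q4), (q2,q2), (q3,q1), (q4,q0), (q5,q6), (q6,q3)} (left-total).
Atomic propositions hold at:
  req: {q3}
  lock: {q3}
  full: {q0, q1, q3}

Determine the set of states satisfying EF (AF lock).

{q3, q5, q6}

AF lock: least fixpoint, start Z0 = {q3}, add states with every successor in Z. Z1 = {q3, q6}; Z2 = {q3, q5, q6}; fixed.
Sat(AF lock) = {q3, q5, q6}
EF (AF lock): least fixpoint, start Z0 = {q3, q5, q6}, add states with some successor in Z. Already a fixed point.
Sat(EF (AF lock)) = {q3, q5, q6}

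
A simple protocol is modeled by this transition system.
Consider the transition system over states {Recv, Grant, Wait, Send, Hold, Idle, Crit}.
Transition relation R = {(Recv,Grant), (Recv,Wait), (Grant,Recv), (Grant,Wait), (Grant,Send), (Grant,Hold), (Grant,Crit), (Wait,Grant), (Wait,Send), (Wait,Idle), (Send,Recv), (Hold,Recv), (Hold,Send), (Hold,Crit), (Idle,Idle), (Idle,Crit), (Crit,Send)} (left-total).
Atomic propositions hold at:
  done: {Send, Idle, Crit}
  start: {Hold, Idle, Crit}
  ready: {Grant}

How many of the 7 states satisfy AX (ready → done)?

5

Sat(ready → done) = {Recv, Wait, Send, Hold, Idle, Crit}
Sat(AX (ready → done)) = {s : every successor in {Recv, Wait, Send, Hold, Idle, Crit}} = {Grant, Send, Hold, Idle, Crit}
|Sat(AX (ready → done))| = |{Grant, Send, Hold, Idle, Crit}| = 5.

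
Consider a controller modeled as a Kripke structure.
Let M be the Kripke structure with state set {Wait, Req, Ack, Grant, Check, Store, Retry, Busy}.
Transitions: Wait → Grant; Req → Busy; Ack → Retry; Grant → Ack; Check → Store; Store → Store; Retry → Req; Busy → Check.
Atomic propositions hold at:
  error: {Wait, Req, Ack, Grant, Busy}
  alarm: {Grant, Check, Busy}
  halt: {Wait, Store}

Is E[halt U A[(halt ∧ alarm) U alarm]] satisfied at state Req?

No

Sat(halt ∧ alarm) = ∅
A[(halt ∧ alarm) U alarm]: least fixpoint, start Z0 = Sat(alarm) = {Grant, Check, Busy}, add states in Sat(halt ∧ alarm) with every successor in Z. Already a fixed point.
Sat(A[(halt ∧ alarm) U alarm]) = {Grant, Check, Busy}
E[halt U A[(halt ∧ alarm) U alarm]]: least fixpoint, start Z0 = Sat(A[(halt ∧ alarm) U alarm]) = {Grant, Check, Busy}, add states in Sat(halt) with some successor in Z. Z1 = {Wait, Grant, Check, Busy}; fixed.
Sat(E[halt U A[(halt ∧ alarm) U alarm]]) = {Wait, Grant, Check, Busy}
Req ∉ Sat(E[halt U A[(halt ∧ alarm) U alarm]]) = {Wait, Grant, Check, Busy}, so the formula does not hold at Req.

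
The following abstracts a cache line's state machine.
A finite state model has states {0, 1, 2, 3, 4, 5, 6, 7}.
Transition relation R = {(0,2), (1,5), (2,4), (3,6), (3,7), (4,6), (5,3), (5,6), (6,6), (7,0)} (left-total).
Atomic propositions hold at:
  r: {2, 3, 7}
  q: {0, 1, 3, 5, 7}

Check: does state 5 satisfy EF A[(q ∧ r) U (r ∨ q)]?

Sat(q ∧ r) = {3, 7}
Sat(r ∨ q) = {0, 1, 2, 3, 5, 7}
A[(q ∧ r) U (r ∨ q)]: least fixpoint, start Z0 = Sat((r ∨ q)) = {0, 1, 2, 3, 5, 7}, add states in Sat(q ∧ r) with every successor in Z. Already a fixed point.
Sat(A[(q ∧ r) U (r ∨ q)]) = {0, 1, 2, 3, 5, 7}
EF A[(q ∧ r) U (r ∨ q)]: least fixpoint, start Z0 = {0, 1, 2, 3, 5, 7}, add states with some successor in Z. Already a fixed point.
Sat(EF A[(q ∧ r) U (r ∨ q)]) = {0, 1, 2, 3, 5, 7}
5 ∈ Sat(EF A[(q ∧ r) U (r ∨ q)]) = {0, 1, 2, 3, 5, 7}, so the formula holds at 5.

Yes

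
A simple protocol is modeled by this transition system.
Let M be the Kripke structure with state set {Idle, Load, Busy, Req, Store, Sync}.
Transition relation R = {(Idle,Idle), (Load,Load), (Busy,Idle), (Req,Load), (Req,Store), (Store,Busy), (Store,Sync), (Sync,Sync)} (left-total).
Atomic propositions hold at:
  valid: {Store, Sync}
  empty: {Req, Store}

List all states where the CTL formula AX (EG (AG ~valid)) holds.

{Idle, Load, Busy}

Sat(~valid) = {Idle, Load, Busy, Req}
AG ~valid: greatest fixpoint, start Z0 = {Idle, Load, Busy, Req}, keep only states in Sat with every successor in Z. Z1 = {Idle, Load, Busy}; fixed.
Sat(AG ~valid) = {Idle, Load, Busy}
EG (AG ~valid): greatest fixpoint, start Z0 = {Idle, Load, Busy}, keep only states in Sat with some successor in Z. Already a fixed point.
Sat(EG (AG ~valid)) = {Idle, Load, Busy}
Sat(AX (EG (AG ~valid))) = {s : every successor in {Idle, Load, Busy}} = {Idle, Load, Busy}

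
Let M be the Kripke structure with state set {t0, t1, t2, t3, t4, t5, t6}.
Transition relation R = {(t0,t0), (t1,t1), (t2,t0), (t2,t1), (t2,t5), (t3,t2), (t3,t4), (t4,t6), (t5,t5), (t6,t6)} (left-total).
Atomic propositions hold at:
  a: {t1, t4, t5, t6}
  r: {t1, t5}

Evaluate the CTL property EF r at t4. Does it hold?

No

EF r: least fixpoint, start Z0 = {t1, t5}, add states with some successor in Z. Z1 = {t1, t2, t5}; Z2 = {t1, t2, t3, t5}; fixed.
Sat(EF r) = {t1, t2, t3, t5}
t4 ∉ Sat(EF r) = {t1, t2, t3, t5}, so the formula does not hold at t4.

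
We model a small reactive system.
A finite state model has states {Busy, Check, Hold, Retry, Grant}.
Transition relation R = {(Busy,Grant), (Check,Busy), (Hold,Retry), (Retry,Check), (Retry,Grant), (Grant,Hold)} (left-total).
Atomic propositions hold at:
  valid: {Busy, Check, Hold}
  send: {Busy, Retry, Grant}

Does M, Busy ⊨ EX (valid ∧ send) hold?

Sat(valid ∧ send) = {Busy}
Sat(EX (valid ∧ send)) = {s : some successor in {Busy}} = {Check}
Busy ∉ Sat(EX (valid ∧ send)) = {Check}, so the formula does not hold at Busy.

No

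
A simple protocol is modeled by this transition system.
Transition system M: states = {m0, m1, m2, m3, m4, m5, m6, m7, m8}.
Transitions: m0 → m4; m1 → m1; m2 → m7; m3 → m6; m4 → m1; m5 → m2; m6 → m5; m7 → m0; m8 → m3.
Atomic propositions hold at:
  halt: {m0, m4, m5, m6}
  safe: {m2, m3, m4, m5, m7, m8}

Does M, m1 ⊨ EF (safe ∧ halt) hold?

Sat(safe ∧ halt) = {m4, m5}
EF (safe ∧ halt): least fixpoint, start Z0 = {m4, m5}, add states with some successor in Z. Z1 = {m0, m4, m5, m6}; Z2 = {m0, m3, m4, m5, m6, m7}; Z3 = {m0, m2, m3, m4, m5, m6, m7, m8}; fixed.
Sat(EF (safe ∧ halt)) = {m0, m2, m3, m4, m5, m6, m7, m8}
m1 ∉ Sat(EF (safe ∧ halt)) = {m0, m2, m3, m4, m5, m6, m7, m8}, so the formula does not hold at m1.

No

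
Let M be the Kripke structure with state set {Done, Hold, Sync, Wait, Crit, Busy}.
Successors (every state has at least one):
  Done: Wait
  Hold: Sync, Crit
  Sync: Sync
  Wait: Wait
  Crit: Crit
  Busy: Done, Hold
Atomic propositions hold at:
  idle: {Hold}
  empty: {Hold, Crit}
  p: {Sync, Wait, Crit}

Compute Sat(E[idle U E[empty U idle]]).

{Hold}

E[empty U idle]: least fixpoint, start Z0 = Sat(idle) = {Hold}, add states in Sat(empty) with some successor in Z. Already a fixed point.
Sat(E[empty U idle]) = {Hold}
E[idle U E[empty U idle]]: least fixpoint, start Z0 = Sat(E[empty U idle]) = {Hold}, add states in Sat(idle) with some successor in Z. Already a fixed point.
Sat(E[idle U E[empty U idle]]) = {Hold}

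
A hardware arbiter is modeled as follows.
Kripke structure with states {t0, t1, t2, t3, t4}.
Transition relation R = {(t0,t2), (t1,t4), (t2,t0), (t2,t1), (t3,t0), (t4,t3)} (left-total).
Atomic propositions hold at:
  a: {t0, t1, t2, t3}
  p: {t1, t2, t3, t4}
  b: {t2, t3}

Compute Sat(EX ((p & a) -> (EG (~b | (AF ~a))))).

{t1, t2, t3}

Sat(p & a) = {t1, t2, t3}
Sat(~b) = {t0, t1, t4}
Sat(~a) = {t4}
AF ~a: least fixpoint, start Z0 = {t4}, add states with every successor in Z. Z1 = {t1, t4}; fixed.
Sat(AF ~a) = {t1, t4}
Sat(~b | (AF ~a)) = {t0, t1, t4}
EG (~b | (AF ~a)): greatest fixpoint, start Z0 = {t0, t1, t4}, keep only states in Sat with some successor in Z. Z1 = {t1}; Z2 = ∅; fixed.
Sat(EG (~b | (AF ~a))) = ∅
Sat((p & a) -> (EG (~b | (AF ~a)))) = {t0, t4}
Sat(EX ((p & a) -> (EG (~b | (AF ~a))))) = {s : some successor in {t0, t4}} = {t1, t2, t3}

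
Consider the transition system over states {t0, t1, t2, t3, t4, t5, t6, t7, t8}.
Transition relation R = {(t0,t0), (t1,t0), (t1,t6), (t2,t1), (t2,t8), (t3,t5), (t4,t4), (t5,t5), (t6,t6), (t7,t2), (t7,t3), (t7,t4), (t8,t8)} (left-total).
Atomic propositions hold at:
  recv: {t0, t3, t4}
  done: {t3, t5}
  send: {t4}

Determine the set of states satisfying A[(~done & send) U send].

Sat(~done) = {t0, t1, t2, t4, t6, t7, t8}
Sat(~done & send) = {t4}
A[(~done & send) U send]: least fixpoint, start Z0 = Sat(send) = {t4}, add states in Sat(~done & send) with every successor in Z. Already a fixed point.
Sat(A[(~done & send) U send]) = {t4}

{t4}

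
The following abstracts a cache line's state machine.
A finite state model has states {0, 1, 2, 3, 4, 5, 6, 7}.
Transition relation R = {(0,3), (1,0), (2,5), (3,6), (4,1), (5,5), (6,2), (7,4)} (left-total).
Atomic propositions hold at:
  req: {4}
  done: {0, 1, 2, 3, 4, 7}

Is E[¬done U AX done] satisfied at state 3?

No

Sat(¬done) = {5, 6}
Sat(AX done) = {s : every successor in {0, 1, 2, 3, 4, 7}} = {0, 1, 4, 6, 7}
E[¬done U AX done]: least fixpoint, start Z0 = Sat(AX done) = {0, 1, 4, 6, 7}, add states in Sat(¬done) with some successor in Z. Already a fixed point.
Sat(E[¬done U AX done]) = {0, 1, 4, 6, 7}
3 ∉ Sat(E[¬done U AX done]) = {0, 1, 4, 6, 7}, so the formula does not hold at 3.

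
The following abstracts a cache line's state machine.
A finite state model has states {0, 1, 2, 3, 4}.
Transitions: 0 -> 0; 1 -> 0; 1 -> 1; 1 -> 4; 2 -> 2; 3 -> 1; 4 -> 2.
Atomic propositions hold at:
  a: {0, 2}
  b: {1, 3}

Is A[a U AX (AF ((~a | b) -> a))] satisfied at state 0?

Sat(~a) = {1, 3, 4}
Sat(~a | b) = {1, 3, 4}
Sat((~a | b) -> a) = {0, 2}
AF ((~a | b) -> a): least fixpoint, start Z0 = {0, 2}, add states with every successor in Z. Z1 = {0, 2, 4}; fixed.
Sat(AF ((~a | b) -> a)) = {0, 2, 4}
Sat(AX (AF ((~a | b) -> a))) = {s : every successor in {0, 2, 4}} = {0, 2, 4}
A[a U AX (AF ((~a | b) -> a))]: least fixpoint, start Z0 = Sat(AX (AF ((~a | b) -> a))) = {0, 2, 4}, add states in Sat(a) with every successor in Z. Already a fixed point.
Sat(A[a U AX (AF ((~a | b) -> a))]) = {0, 2, 4}
0 ∈ Sat(A[a U AX (AF ((~a | b) -> a))]) = {0, 2, 4}, so the formula holds at 0.

Yes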